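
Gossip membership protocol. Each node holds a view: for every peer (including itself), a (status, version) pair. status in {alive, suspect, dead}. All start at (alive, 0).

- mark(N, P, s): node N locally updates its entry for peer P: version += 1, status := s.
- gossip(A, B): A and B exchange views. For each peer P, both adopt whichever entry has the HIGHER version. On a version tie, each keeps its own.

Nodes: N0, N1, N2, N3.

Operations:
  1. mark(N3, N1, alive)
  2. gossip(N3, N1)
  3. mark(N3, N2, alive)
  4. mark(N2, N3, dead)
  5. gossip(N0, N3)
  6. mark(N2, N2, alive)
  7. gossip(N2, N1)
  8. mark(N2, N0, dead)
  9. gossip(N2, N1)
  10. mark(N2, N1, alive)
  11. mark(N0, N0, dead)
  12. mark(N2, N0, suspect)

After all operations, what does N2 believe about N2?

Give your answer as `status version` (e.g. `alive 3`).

Op 1: N3 marks N1=alive -> (alive,v1)
Op 2: gossip N3<->N1 -> N3.N0=(alive,v0) N3.N1=(alive,v1) N3.N2=(alive,v0) N3.N3=(alive,v0) | N1.N0=(alive,v0) N1.N1=(alive,v1) N1.N2=(alive,v0) N1.N3=(alive,v0)
Op 3: N3 marks N2=alive -> (alive,v1)
Op 4: N2 marks N3=dead -> (dead,v1)
Op 5: gossip N0<->N3 -> N0.N0=(alive,v0) N0.N1=(alive,v1) N0.N2=(alive,v1) N0.N3=(alive,v0) | N3.N0=(alive,v0) N3.N1=(alive,v1) N3.N2=(alive,v1) N3.N3=(alive,v0)
Op 6: N2 marks N2=alive -> (alive,v1)
Op 7: gossip N2<->N1 -> N2.N0=(alive,v0) N2.N1=(alive,v1) N2.N2=(alive,v1) N2.N3=(dead,v1) | N1.N0=(alive,v0) N1.N1=(alive,v1) N1.N2=(alive,v1) N1.N3=(dead,v1)
Op 8: N2 marks N0=dead -> (dead,v1)
Op 9: gossip N2<->N1 -> N2.N0=(dead,v1) N2.N1=(alive,v1) N2.N2=(alive,v1) N2.N3=(dead,v1) | N1.N0=(dead,v1) N1.N1=(alive,v1) N1.N2=(alive,v1) N1.N3=(dead,v1)
Op 10: N2 marks N1=alive -> (alive,v2)
Op 11: N0 marks N0=dead -> (dead,v1)
Op 12: N2 marks N0=suspect -> (suspect,v2)

Answer: alive 1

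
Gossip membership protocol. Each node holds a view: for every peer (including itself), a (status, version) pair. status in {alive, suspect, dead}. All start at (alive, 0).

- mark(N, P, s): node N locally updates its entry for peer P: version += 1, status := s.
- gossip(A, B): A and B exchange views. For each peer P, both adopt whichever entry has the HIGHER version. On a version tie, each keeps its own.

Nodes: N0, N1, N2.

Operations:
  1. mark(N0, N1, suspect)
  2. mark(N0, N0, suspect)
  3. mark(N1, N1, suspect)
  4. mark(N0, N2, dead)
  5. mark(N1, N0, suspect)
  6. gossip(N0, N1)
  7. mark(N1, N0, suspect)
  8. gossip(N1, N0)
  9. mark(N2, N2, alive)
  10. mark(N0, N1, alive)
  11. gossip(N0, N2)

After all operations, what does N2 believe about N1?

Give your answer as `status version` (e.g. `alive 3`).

Op 1: N0 marks N1=suspect -> (suspect,v1)
Op 2: N0 marks N0=suspect -> (suspect,v1)
Op 3: N1 marks N1=suspect -> (suspect,v1)
Op 4: N0 marks N2=dead -> (dead,v1)
Op 5: N1 marks N0=suspect -> (suspect,v1)
Op 6: gossip N0<->N1 -> N0.N0=(suspect,v1) N0.N1=(suspect,v1) N0.N2=(dead,v1) | N1.N0=(suspect,v1) N1.N1=(suspect,v1) N1.N2=(dead,v1)
Op 7: N1 marks N0=suspect -> (suspect,v2)
Op 8: gossip N1<->N0 -> N1.N0=(suspect,v2) N1.N1=(suspect,v1) N1.N2=(dead,v1) | N0.N0=(suspect,v2) N0.N1=(suspect,v1) N0.N2=(dead,v1)
Op 9: N2 marks N2=alive -> (alive,v1)
Op 10: N0 marks N1=alive -> (alive,v2)
Op 11: gossip N0<->N2 -> N0.N0=(suspect,v2) N0.N1=(alive,v2) N0.N2=(dead,v1) | N2.N0=(suspect,v2) N2.N1=(alive,v2) N2.N2=(alive,v1)

Answer: alive 2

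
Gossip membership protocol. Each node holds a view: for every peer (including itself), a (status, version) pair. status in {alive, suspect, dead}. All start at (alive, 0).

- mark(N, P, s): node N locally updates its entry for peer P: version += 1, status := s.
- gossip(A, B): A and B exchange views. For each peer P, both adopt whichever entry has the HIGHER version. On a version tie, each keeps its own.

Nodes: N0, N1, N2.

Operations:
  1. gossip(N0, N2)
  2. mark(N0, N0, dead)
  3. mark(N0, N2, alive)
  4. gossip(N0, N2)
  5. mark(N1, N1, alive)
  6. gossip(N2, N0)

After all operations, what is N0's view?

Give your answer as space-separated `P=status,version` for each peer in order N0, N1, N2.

Op 1: gossip N0<->N2 -> N0.N0=(alive,v0) N0.N1=(alive,v0) N0.N2=(alive,v0) | N2.N0=(alive,v0) N2.N1=(alive,v0) N2.N2=(alive,v0)
Op 2: N0 marks N0=dead -> (dead,v1)
Op 3: N0 marks N2=alive -> (alive,v1)
Op 4: gossip N0<->N2 -> N0.N0=(dead,v1) N0.N1=(alive,v0) N0.N2=(alive,v1) | N2.N0=(dead,v1) N2.N1=(alive,v0) N2.N2=(alive,v1)
Op 5: N1 marks N1=alive -> (alive,v1)
Op 6: gossip N2<->N0 -> N2.N0=(dead,v1) N2.N1=(alive,v0) N2.N2=(alive,v1) | N0.N0=(dead,v1) N0.N1=(alive,v0) N0.N2=(alive,v1)

Answer: N0=dead,1 N1=alive,0 N2=alive,1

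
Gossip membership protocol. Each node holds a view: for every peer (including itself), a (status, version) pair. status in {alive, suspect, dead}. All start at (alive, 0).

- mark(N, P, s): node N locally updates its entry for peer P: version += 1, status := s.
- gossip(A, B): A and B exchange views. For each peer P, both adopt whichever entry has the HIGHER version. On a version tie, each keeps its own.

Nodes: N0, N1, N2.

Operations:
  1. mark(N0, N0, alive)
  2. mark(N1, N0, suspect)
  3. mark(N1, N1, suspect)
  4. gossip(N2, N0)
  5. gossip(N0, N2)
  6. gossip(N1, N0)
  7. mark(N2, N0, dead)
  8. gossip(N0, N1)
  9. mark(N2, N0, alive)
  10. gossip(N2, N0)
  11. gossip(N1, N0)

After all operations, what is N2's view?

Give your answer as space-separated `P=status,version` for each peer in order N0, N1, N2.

Answer: N0=alive,3 N1=suspect,1 N2=alive,0

Derivation:
Op 1: N0 marks N0=alive -> (alive,v1)
Op 2: N1 marks N0=suspect -> (suspect,v1)
Op 3: N1 marks N1=suspect -> (suspect,v1)
Op 4: gossip N2<->N0 -> N2.N0=(alive,v1) N2.N1=(alive,v0) N2.N2=(alive,v0) | N0.N0=(alive,v1) N0.N1=(alive,v0) N0.N2=(alive,v0)
Op 5: gossip N0<->N2 -> N0.N0=(alive,v1) N0.N1=(alive,v0) N0.N2=(alive,v0) | N2.N0=(alive,v1) N2.N1=(alive,v0) N2.N2=(alive,v0)
Op 6: gossip N1<->N0 -> N1.N0=(suspect,v1) N1.N1=(suspect,v1) N1.N2=(alive,v0) | N0.N0=(alive,v1) N0.N1=(suspect,v1) N0.N2=(alive,v0)
Op 7: N2 marks N0=dead -> (dead,v2)
Op 8: gossip N0<->N1 -> N0.N0=(alive,v1) N0.N1=(suspect,v1) N0.N2=(alive,v0) | N1.N0=(suspect,v1) N1.N1=(suspect,v1) N1.N2=(alive,v0)
Op 9: N2 marks N0=alive -> (alive,v3)
Op 10: gossip N2<->N0 -> N2.N0=(alive,v3) N2.N1=(suspect,v1) N2.N2=(alive,v0) | N0.N0=(alive,v3) N0.N1=(suspect,v1) N0.N2=(alive,v0)
Op 11: gossip N1<->N0 -> N1.N0=(alive,v3) N1.N1=(suspect,v1) N1.N2=(alive,v0) | N0.N0=(alive,v3) N0.N1=(suspect,v1) N0.N2=(alive,v0)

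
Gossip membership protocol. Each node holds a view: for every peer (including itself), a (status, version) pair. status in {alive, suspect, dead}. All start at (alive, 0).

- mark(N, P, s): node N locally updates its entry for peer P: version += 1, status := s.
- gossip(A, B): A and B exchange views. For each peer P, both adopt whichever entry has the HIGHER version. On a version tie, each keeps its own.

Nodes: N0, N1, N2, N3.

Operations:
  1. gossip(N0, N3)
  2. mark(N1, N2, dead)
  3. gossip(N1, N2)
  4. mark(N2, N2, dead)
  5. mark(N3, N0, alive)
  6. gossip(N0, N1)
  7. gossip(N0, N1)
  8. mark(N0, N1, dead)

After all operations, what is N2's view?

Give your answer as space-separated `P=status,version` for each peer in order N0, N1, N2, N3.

Op 1: gossip N0<->N3 -> N0.N0=(alive,v0) N0.N1=(alive,v0) N0.N2=(alive,v0) N0.N3=(alive,v0) | N3.N0=(alive,v0) N3.N1=(alive,v0) N3.N2=(alive,v0) N3.N3=(alive,v0)
Op 2: N1 marks N2=dead -> (dead,v1)
Op 3: gossip N1<->N2 -> N1.N0=(alive,v0) N1.N1=(alive,v0) N1.N2=(dead,v1) N1.N3=(alive,v0) | N2.N0=(alive,v0) N2.N1=(alive,v0) N2.N2=(dead,v1) N2.N3=(alive,v0)
Op 4: N2 marks N2=dead -> (dead,v2)
Op 5: N3 marks N0=alive -> (alive,v1)
Op 6: gossip N0<->N1 -> N0.N0=(alive,v0) N0.N1=(alive,v0) N0.N2=(dead,v1) N0.N3=(alive,v0) | N1.N0=(alive,v0) N1.N1=(alive,v0) N1.N2=(dead,v1) N1.N3=(alive,v0)
Op 7: gossip N0<->N1 -> N0.N0=(alive,v0) N0.N1=(alive,v0) N0.N2=(dead,v1) N0.N3=(alive,v0) | N1.N0=(alive,v0) N1.N1=(alive,v0) N1.N2=(dead,v1) N1.N3=(alive,v0)
Op 8: N0 marks N1=dead -> (dead,v1)

Answer: N0=alive,0 N1=alive,0 N2=dead,2 N3=alive,0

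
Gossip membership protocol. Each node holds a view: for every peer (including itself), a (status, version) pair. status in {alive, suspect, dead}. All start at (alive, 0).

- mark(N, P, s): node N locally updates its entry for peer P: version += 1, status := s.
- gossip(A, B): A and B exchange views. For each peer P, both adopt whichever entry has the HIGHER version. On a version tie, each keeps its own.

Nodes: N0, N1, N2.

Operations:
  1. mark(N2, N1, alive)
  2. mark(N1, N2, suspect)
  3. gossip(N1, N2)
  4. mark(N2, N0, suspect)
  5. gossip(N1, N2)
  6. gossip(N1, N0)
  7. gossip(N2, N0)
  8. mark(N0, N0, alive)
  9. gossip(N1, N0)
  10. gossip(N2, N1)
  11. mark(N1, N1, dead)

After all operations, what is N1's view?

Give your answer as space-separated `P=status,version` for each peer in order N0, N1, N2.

Op 1: N2 marks N1=alive -> (alive,v1)
Op 2: N1 marks N2=suspect -> (suspect,v1)
Op 3: gossip N1<->N2 -> N1.N0=(alive,v0) N1.N1=(alive,v1) N1.N2=(suspect,v1) | N2.N0=(alive,v0) N2.N1=(alive,v1) N2.N2=(suspect,v1)
Op 4: N2 marks N0=suspect -> (suspect,v1)
Op 5: gossip N1<->N2 -> N1.N0=(suspect,v1) N1.N1=(alive,v1) N1.N2=(suspect,v1) | N2.N0=(suspect,v1) N2.N1=(alive,v1) N2.N2=(suspect,v1)
Op 6: gossip N1<->N0 -> N1.N0=(suspect,v1) N1.N1=(alive,v1) N1.N2=(suspect,v1) | N0.N0=(suspect,v1) N0.N1=(alive,v1) N0.N2=(suspect,v1)
Op 7: gossip N2<->N0 -> N2.N0=(suspect,v1) N2.N1=(alive,v1) N2.N2=(suspect,v1) | N0.N0=(suspect,v1) N0.N1=(alive,v1) N0.N2=(suspect,v1)
Op 8: N0 marks N0=alive -> (alive,v2)
Op 9: gossip N1<->N0 -> N1.N0=(alive,v2) N1.N1=(alive,v1) N1.N2=(suspect,v1) | N0.N0=(alive,v2) N0.N1=(alive,v1) N0.N2=(suspect,v1)
Op 10: gossip N2<->N1 -> N2.N0=(alive,v2) N2.N1=(alive,v1) N2.N2=(suspect,v1) | N1.N0=(alive,v2) N1.N1=(alive,v1) N1.N2=(suspect,v1)
Op 11: N1 marks N1=dead -> (dead,v2)

Answer: N0=alive,2 N1=dead,2 N2=suspect,1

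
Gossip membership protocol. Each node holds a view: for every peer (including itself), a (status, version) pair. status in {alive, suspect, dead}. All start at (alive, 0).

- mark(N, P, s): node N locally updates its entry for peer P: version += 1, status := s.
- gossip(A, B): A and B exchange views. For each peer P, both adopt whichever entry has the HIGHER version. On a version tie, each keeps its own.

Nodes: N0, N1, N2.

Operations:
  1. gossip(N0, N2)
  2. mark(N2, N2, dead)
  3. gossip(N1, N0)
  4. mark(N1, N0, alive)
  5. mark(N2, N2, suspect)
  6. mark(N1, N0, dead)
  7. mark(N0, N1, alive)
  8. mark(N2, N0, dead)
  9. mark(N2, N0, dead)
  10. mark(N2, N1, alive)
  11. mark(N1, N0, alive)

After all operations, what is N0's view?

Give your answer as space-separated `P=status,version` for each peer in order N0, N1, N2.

Op 1: gossip N0<->N2 -> N0.N0=(alive,v0) N0.N1=(alive,v0) N0.N2=(alive,v0) | N2.N0=(alive,v0) N2.N1=(alive,v0) N2.N2=(alive,v0)
Op 2: N2 marks N2=dead -> (dead,v1)
Op 3: gossip N1<->N0 -> N1.N0=(alive,v0) N1.N1=(alive,v0) N1.N2=(alive,v0) | N0.N0=(alive,v0) N0.N1=(alive,v0) N0.N2=(alive,v0)
Op 4: N1 marks N0=alive -> (alive,v1)
Op 5: N2 marks N2=suspect -> (suspect,v2)
Op 6: N1 marks N0=dead -> (dead,v2)
Op 7: N0 marks N1=alive -> (alive,v1)
Op 8: N2 marks N0=dead -> (dead,v1)
Op 9: N2 marks N0=dead -> (dead,v2)
Op 10: N2 marks N1=alive -> (alive,v1)
Op 11: N1 marks N0=alive -> (alive,v3)

Answer: N0=alive,0 N1=alive,1 N2=alive,0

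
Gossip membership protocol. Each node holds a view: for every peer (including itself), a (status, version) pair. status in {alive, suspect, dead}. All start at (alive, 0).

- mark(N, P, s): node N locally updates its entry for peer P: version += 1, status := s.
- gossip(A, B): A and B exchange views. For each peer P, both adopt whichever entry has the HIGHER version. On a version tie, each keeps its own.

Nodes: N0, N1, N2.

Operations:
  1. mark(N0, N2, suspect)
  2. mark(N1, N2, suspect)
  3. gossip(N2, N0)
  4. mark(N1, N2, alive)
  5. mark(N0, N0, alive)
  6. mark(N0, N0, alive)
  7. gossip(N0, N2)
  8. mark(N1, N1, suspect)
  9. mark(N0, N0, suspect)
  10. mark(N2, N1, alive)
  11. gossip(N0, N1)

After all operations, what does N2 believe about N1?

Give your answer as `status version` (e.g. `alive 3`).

Op 1: N0 marks N2=suspect -> (suspect,v1)
Op 2: N1 marks N2=suspect -> (suspect,v1)
Op 3: gossip N2<->N0 -> N2.N0=(alive,v0) N2.N1=(alive,v0) N2.N2=(suspect,v1) | N0.N0=(alive,v0) N0.N1=(alive,v0) N0.N2=(suspect,v1)
Op 4: N1 marks N2=alive -> (alive,v2)
Op 5: N0 marks N0=alive -> (alive,v1)
Op 6: N0 marks N0=alive -> (alive,v2)
Op 7: gossip N0<->N2 -> N0.N0=(alive,v2) N0.N1=(alive,v0) N0.N2=(suspect,v1) | N2.N0=(alive,v2) N2.N1=(alive,v0) N2.N2=(suspect,v1)
Op 8: N1 marks N1=suspect -> (suspect,v1)
Op 9: N0 marks N0=suspect -> (suspect,v3)
Op 10: N2 marks N1=alive -> (alive,v1)
Op 11: gossip N0<->N1 -> N0.N0=(suspect,v3) N0.N1=(suspect,v1) N0.N2=(alive,v2) | N1.N0=(suspect,v3) N1.N1=(suspect,v1) N1.N2=(alive,v2)

Answer: alive 1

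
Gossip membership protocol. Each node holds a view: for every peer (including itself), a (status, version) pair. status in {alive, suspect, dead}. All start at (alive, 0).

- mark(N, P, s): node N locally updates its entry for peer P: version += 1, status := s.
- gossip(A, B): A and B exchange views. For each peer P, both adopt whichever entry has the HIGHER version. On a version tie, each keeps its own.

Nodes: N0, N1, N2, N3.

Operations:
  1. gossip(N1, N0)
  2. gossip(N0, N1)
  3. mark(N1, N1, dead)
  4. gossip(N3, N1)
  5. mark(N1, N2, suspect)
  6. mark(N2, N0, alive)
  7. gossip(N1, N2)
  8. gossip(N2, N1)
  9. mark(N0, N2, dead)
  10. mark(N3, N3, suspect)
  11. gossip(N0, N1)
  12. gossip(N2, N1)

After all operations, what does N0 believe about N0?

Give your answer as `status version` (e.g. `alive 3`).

Op 1: gossip N1<->N0 -> N1.N0=(alive,v0) N1.N1=(alive,v0) N1.N2=(alive,v0) N1.N3=(alive,v0) | N0.N0=(alive,v0) N0.N1=(alive,v0) N0.N2=(alive,v0) N0.N3=(alive,v0)
Op 2: gossip N0<->N1 -> N0.N0=(alive,v0) N0.N1=(alive,v0) N0.N2=(alive,v0) N0.N3=(alive,v0) | N1.N0=(alive,v0) N1.N1=(alive,v0) N1.N2=(alive,v0) N1.N3=(alive,v0)
Op 3: N1 marks N1=dead -> (dead,v1)
Op 4: gossip N3<->N1 -> N3.N0=(alive,v0) N3.N1=(dead,v1) N3.N2=(alive,v0) N3.N3=(alive,v0) | N1.N0=(alive,v0) N1.N1=(dead,v1) N1.N2=(alive,v0) N1.N3=(alive,v0)
Op 5: N1 marks N2=suspect -> (suspect,v1)
Op 6: N2 marks N0=alive -> (alive,v1)
Op 7: gossip N1<->N2 -> N1.N0=(alive,v1) N1.N1=(dead,v1) N1.N2=(suspect,v1) N1.N3=(alive,v0) | N2.N0=(alive,v1) N2.N1=(dead,v1) N2.N2=(suspect,v1) N2.N3=(alive,v0)
Op 8: gossip N2<->N1 -> N2.N0=(alive,v1) N2.N1=(dead,v1) N2.N2=(suspect,v1) N2.N3=(alive,v0) | N1.N0=(alive,v1) N1.N1=(dead,v1) N1.N2=(suspect,v1) N1.N3=(alive,v0)
Op 9: N0 marks N2=dead -> (dead,v1)
Op 10: N3 marks N3=suspect -> (suspect,v1)
Op 11: gossip N0<->N1 -> N0.N0=(alive,v1) N0.N1=(dead,v1) N0.N2=(dead,v1) N0.N3=(alive,v0) | N1.N0=(alive,v1) N1.N1=(dead,v1) N1.N2=(suspect,v1) N1.N3=(alive,v0)
Op 12: gossip N2<->N1 -> N2.N0=(alive,v1) N2.N1=(dead,v1) N2.N2=(suspect,v1) N2.N3=(alive,v0) | N1.N0=(alive,v1) N1.N1=(dead,v1) N1.N2=(suspect,v1) N1.N3=(alive,v0)

Answer: alive 1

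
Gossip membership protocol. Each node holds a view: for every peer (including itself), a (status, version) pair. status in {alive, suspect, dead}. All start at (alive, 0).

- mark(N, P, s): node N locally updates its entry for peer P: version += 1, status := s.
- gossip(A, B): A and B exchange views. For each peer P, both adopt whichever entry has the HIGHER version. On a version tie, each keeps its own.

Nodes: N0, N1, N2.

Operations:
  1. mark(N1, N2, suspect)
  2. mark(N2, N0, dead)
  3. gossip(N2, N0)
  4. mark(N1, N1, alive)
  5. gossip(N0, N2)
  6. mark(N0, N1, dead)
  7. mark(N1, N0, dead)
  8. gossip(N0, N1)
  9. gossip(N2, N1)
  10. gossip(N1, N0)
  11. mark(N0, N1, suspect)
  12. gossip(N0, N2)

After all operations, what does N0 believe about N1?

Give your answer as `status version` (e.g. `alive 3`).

Op 1: N1 marks N2=suspect -> (suspect,v1)
Op 2: N2 marks N0=dead -> (dead,v1)
Op 3: gossip N2<->N0 -> N2.N0=(dead,v1) N2.N1=(alive,v0) N2.N2=(alive,v0) | N0.N0=(dead,v1) N0.N1=(alive,v0) N0.N2=(alive,v0)
Op 4: N1 marks N1=alive -> (alive,v1)
Op 5: gossip N0<->N2 -> N0.N0=(dead,v1) N0.N1=(alive,v0) N0.N2=(alive,v0) | N2.N0=(dead,v1) N2.N1=(alive,v0) N2.N2=(alive,v0)
Op 6: N0 marks N1=dead -> (dead,v1)
Op 7: N1 marks N0=dead -> (dead,v1)
Op 8: gossip N0<->N1 -> N0.N0=(dead,v1) N0.N1=(dead,v1) N0.N2=(suspect,v1) | N1.N0=(dead,v1) N1.N1=(alive,v1) N1.N2=(suspect,v1)
Op 9: gossip N2<->N1 -> N2.N0=(dead,v1) N2.N1=(alive,v1) N2.N2=(suspect,v1) | N1.N0=(dead,v1) N1.N1=(alive,v1) N1.N2=(suspect,v1)
Op 10: gossip N1<->N0 -> N1.N0=(dead,v1) N1.N1=(alive,v1) N1.N2=(suspect,v1) | N0.N0=(dead,v1) N0.N1=(dead,v1) N0.N2=(suspect,v1)
Op 11: N0 marks N1=suspect -> (suspect,v2)
Op 12: gossip N0<->N2 -> N0.N0=(dead,v1) N0.N1=(suspect,v2) N0.N2=(suspect,v1) | N2.N0=(dead,v1) N2.N1=(suspect,v2) N2.N2=(suspect,v1)

Answer: suspect 2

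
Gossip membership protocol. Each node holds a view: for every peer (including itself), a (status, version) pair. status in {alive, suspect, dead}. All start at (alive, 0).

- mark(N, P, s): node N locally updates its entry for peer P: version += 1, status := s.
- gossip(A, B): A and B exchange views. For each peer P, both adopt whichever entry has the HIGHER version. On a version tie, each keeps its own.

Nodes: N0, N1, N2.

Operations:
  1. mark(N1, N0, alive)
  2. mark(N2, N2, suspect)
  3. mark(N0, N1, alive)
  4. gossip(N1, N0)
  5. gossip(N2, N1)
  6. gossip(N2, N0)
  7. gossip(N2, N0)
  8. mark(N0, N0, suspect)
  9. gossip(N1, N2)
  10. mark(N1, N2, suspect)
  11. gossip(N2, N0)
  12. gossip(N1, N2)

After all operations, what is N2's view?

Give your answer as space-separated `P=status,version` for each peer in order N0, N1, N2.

Answer: N0=suspect,2 N1=alive,1 N2=suspect,2

Derivation:
Op 1: N1 marks N0=alive -> (alive,v1)
Op 2: N2 marks N2=suspect -> (suspect,v1)
Op 3: N0 marks N1=alive -> (alive,v1)
Op 4: gossip N1<->N0 -> N1.N0=(alive,v1) N1.N1=(alive,v1) N1.N2=(alive,v0) | N0.N0=(alive,v1) N0.N1=(alive,v1) N0.N2=(alive,v0)
Op 5: gossip N2<->N1 -> N2.N0=(alive,v1) N2.N1=(alive,v1) N2.N2=(suspect,v1) | N1.N0=(alive,v1) N1.N1=(alive,v1) N1.N2=(suspect,v1)
Op 6: gossip N2<->N0 -> N2.N0=(alive,v1) N2.N1=(alive,v1) N2.N2=(suspect,v1) | N0.N0=(alive,v1) N0.N1=(alive,v1) N0.N2=(suspect,v1)
Op 7: gossip N2<->N0 -> N2.N0=(alive,v1) N2.N1=(alive,v1) N2.N2=(suspect,v1) | N0.N0=(alive,v1) N0.N1=(alive,v1) N0.N2=(suspect,v1)
Op 8: N0 marks N0=suspect -> (suspect,v2)
Op 9: gossip N1<->N2 -> N1.N0=(alive,v1) N1.N1=(alive,v1) N1.N2=(suspect,v1) | N2.N0=(alive,v1) N2.N1=(alive,v1) N2.N2=(suspect,v1)
Op 10: N1 marks N2=suspect -> (suspect,v2)
Op 11: gossip N2<->N0 -> N2.N0=(suspect,v2) N2.N1=(alive,v1) N2.N2=(suspect,v1) | N0.N0=(suspect,v2) N0.N1=(alive,v1) N0.N2=(suspect,v1)
Op 12: gossip N1<->N2 -> N1.N0=(suspect,v2) N1.N1=(alive,v1) N1.N2=(suspect,v2) | N2.N0=(suspect,v2) N2.N1=(alive,v1) N2.N2=(suspect,v2)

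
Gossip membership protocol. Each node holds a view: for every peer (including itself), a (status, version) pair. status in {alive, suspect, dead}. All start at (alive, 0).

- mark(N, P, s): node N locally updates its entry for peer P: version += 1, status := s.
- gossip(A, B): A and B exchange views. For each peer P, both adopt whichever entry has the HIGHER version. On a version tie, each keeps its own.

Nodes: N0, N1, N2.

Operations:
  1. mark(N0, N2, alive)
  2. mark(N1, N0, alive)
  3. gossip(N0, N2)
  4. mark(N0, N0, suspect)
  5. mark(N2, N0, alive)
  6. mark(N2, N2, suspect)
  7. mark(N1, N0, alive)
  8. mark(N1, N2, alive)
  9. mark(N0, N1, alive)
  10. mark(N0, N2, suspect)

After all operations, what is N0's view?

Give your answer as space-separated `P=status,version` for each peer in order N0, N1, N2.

Answer: N0=suspect,1 N1=alive,1 N2=suspect,2

Derivation:
Op 1: N0 marks N2=alive -> (alive,v1)
Op 2: N1 marks N0=alive -> (alive,v1)
Op 3: gossip N0<->N2 -> N0.N0=(alive,v0) N0.N1=(alive,v0) N0.N2=(alive,v1) | N2.N0=(alive,v0) N2.N1=(alive,v0) N2.N2=(alive,v1)
Op 4: N0 marks N0=suspect -> (suspect,v1)
Op 5: N2 marks N0=alive -> (alive,v1)
Op 6: N2 marks N2=suspect -> (suspect,v2)
Op 7: N1 marks N0=alive -> (alive,v2)
Op 8: N1 marks N2=alive -> (alive,v1)
Op 9: N0 marks N1=alive -> (alive,v1)
Op 10: N0 marks N2=suspect -> (suspect,v2)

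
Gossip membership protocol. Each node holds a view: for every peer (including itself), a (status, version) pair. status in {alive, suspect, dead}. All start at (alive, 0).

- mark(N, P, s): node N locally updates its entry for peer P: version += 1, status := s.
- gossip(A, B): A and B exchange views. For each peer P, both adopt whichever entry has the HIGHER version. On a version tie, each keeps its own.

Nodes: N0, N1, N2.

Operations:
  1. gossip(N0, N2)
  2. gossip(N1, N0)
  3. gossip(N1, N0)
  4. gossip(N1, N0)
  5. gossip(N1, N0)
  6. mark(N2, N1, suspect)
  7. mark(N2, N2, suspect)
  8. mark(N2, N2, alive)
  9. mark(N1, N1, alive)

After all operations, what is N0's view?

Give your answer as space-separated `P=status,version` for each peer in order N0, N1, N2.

Answer: N0=alive,0 N1=alive,0 N2=alive,0

Derivation:
Op 1: gossip N0<->N2 -> N0.N0=(alive,v0) N0.N1=(alive,v0) N0.N2=(alive,v0) | N2.N0=(alive,v0) N2.N1=(alive,v0) N2.N2=(alive,v0)
Op 2: gossip N1<->N0 -> N1.N0=(alive,v0) N1.N1=(alive,v0) N1.N2=(alive,v0) | N0.N0=(alive,v0) N0.N1=(alive,v0) N0.N2=(alive,v0)
Op 3: gossip N1<->N0 -> N1.N0=(alive,v0) N1.N1=(alive,v0) N1.N2=(alive,v0) | N0.N0=(alive,v0) N0.N1=(alive,v0) N0.N2=(alive,v0)
Op 4: gossip N1<->N0 -> N1.N0=(alive,v0) N1.N1=(alive,v0) N1.N2=(alive,v0) | N0.N0=(alive,v0) N0.N1=(alive,v0) N0.N2=(alive,v0)
Op 5: gossip N1<->N0 -> N1.N0=(alive,v0) N1.N1=(alive,v0) N1.N2=(alive,v0) | N0.N0=(alive,v0) N0.N1=(alive,v0) N0.N2=(alive,v0)
Op 6: N2 marks N1=suspect -> (suspect,v1)
Op 7: N2 marks N2=suspect -> (suspect,v1)
Op 8: N2 marks N2=alive -> (alive,v2)
Op 9: N1 marks N1=alive -> (alive,v1)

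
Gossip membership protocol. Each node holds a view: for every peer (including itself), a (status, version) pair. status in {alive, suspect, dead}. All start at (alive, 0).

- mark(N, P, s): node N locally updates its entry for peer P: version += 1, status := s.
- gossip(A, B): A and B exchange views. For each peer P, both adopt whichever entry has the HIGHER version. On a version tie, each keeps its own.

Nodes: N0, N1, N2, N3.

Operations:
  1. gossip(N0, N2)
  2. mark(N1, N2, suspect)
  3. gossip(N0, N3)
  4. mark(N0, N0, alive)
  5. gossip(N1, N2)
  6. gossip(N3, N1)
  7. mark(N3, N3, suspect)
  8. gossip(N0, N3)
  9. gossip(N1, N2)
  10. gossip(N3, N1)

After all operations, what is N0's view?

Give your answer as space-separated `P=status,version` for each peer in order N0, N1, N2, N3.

Answer: N0=alive,1 N1=alive,0 N2=suspect,1 N3=suspect,1

Derivation:
Op 1: gossip N0<->N2 -> N0.N0=(alive,v0) N0.N1=(alive,v0) N0.N2=(alive,v0) N0.N3=(alive,v0) | N2.N0=(alive,v0) N2.N1=(alive,v0) N2.N2=(alive,v0) N2.N3=(alive,v0)
Op 2: N1 marks N2=suspect -> (suspect,v1)
Op 3: gossip N0<->N3 -> N0.N0=(alive,v0) N0.N1=(alive,v0) N0.N2=(alive,v0) N0.N3=(alive,v0) | N3.N0=(alive,v0) N3.N1=(alive,v0) N3.N2=(alive,v0) N3.N3=(alive,v0)
Op 4: N0 marks N0=alive -> (alive,v1)
Op 5: gossip N1<->N2 -> N1.N0=(alive,v0) N1.N1=(alive,v0) N1.N2=(suspect,v1) N1.N3=(alive,v0) | N2.N0=(alive,v0) N2.N1=(alive,v0) N2.N2=(suspect,v1) N2.N3=(alive,v0)
Op 6: gossip N3<->N1 -> N3.N0=(alive,v0) N3.N1=(alive,v0) N3.N2=(suspect,v1) N3.N3=(alive,v0) | N1.N0=(alive,v0) N1.N1=(alive,v0) N1.N2=(suspect,v1) N1.N3=(alive,v0)
Op 7: N3 marks N3=suspect -> (suspect,v1)
Op 8: gossip N0<->N3 -> N0.N0=(alive,v1) N0.N1=(alive,v0) N0.N2=(suspect,v1) N0.N3=(suspect,v1) | N3.N0=(alive,v1) N3.N1=(alive,v0) N3.N2=(suspect,v1) N3.N3=(suspect,v1)
Op 9: gossip N1<->N2 -> N1.N0=(alive,v0) N1.N1=(alive,v0) N1.N2=(suspect,v1) N1.N3=(alive,v0) | N2.N0=(alive,v0) N2.N1=(alive,v0) N2.N2=(suspect,v1) N2.N3=(alive,v0)
Op 10: gossip N3<->N1 -> N3.N0=(alive,v1) N3.N1=(alive,v0) N3.N2=(suspect,v1) N3.N3=(suspect,v1) | N1.N0=(alive,v1) N1.N1=(alive,v0) N1.N2=(suspect,v1) N1.N3=(suspect,v1)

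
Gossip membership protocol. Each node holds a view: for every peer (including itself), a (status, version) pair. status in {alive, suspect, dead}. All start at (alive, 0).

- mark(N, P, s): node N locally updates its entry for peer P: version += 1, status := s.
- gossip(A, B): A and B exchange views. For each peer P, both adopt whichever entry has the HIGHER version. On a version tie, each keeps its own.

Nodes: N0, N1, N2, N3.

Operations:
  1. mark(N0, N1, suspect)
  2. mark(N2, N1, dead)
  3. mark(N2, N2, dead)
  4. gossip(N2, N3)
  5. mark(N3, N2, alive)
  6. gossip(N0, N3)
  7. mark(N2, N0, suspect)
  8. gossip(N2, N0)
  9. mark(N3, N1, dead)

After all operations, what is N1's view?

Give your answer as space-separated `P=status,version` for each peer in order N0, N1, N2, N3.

Op 1: N0 marks N1=suspect -> (suspect,v1)
Op 2: N2 marks N1=dead -> (dead,v1)
Op 3: N2 marks N2=dead -> (dead,v1)
Op 4: gossip N2<->N3 -> N2.N0=(alive,v0) N2.N1=(dead,v1) N2.N2=(dead,v1) N2.N3=(alive,v0) | N3.N0=(alive,v0) N3.N1=(dead,v1) N3.N2=(dead,v1) N3.N3=(alive,v0)
Op 5: N3 marks N2=alive -> (alive,v2)
Op 6: gossip N0<->N3 -> N0.N0=(alive,v0) N0.N1=(suspect,v1) N0.N2=(alive,v2) N0.N3=(alive,v0) | N3.N0=(alive,v0) N3.N1=(dead,v1) N3.N2=(alive,v2) N3.N3=(alive,v0)
Op 7: N2 marks N0=suspect -> (suspect,v1)
Op 8: gossip N2<->N0 -> N2.N0=(suspect,v1) N2.N1=(dead,v1) N2.N2=(alive,v2) N2.N3=(alive,v0) | N0.N0=(suspect,v1) N0.N1=(suspect,v1) N0.N2=(alive,v2) N0.N3=(alive,v0)
Op 9: N3 marks N1=dead -> (dead,v2)

Answer: N0=alive,0 N1=alive,0 N2=alive,0 N3=alive,0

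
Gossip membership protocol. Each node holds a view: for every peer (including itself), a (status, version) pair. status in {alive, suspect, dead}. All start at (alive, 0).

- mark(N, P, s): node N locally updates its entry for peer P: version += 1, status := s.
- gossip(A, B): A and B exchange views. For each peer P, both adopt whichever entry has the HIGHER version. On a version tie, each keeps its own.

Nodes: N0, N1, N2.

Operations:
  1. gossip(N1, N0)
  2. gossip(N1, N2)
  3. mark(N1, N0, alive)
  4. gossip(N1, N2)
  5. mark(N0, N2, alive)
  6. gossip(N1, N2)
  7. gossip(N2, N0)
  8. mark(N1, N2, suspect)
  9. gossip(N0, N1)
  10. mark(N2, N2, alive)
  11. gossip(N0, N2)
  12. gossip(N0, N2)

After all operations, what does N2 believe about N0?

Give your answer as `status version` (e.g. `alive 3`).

Answer: alive 1

Derivation:
Op 1: gossip N1<->N0 -> N1.N0=(alive,v0) N1.N1=(alive,v0) N1.N2=(alive,v0) | N0.N0=(alive,v0) N0.N1=(alive,v0) N0.N2=(alive,v0)
Op 2: gossip N1<->N2 -> N1.N0=(alive,v0) N1.N1=(alive,v0) N1.N2=(alive,v0) | N2.N0=(alive,v0) N2.N1=(alive,v0) N2.N2=(alive,v0)
Op 3: N1 marks N0=alive -> (alive,v1)
Op 4: gossip N1<->N2 -> N1.N0=(alive,v1) N1.N1=(alive,v0) N1.N2=(alive,v0) | N2.N0=(alive,v1) N2.N1=(alive,v0) N2.N2=(alive,v0)
Op 5: N0 marks N2=alive -> (alive,v1)
Op 6: gossip N1<->N2 -> N1.N0=(alive,v1) N1.N1=(alive,v0) N1.N2=(alive,v0) | N2.N0=(alive,v1) N2.N1=(alive,v0) N2.N2=(alive,v0)
Op 7: gossip N2<->N0 -> N2.N0=(alive,v1) N2.N1=(alive,v0) N2.N2=(alive,v1) | N0.N0=(alive,v1) N0.N1=(alive,v0) N0.N2=(alive,v1)
Op 8: N1 marks N2=suspect -> (suspect,v1)
Op 9: gossip N0<->N1 -> N0.N0=(alive,v1) N0.N1=(alive,v0) N0.N2=(alive,v1) | N1.N0=(alive,v1) N1.N1=(alive,v0) N1.N2=(suspect,v1)
Op 10: N2 marks N2=alive -> (alive,v2)
Op 11: gossip N0<->N2 -> N0.N0=(alive,v1) N0.N1=(alive,v0) N0.N2=(alive,v2) | N2.N0=(alive,v1) N2.N1=(alive,v0) N2.N2=(alive,v2)
Op 12: gossip N0<->N2 -> N0.N0=(alive,v1) N0.N1=(alive,v0) N0.N2=(alive,v2) | N2.N0=(alive,v1) N2.N1=(alive,v0) N2.N2=(alive,v2)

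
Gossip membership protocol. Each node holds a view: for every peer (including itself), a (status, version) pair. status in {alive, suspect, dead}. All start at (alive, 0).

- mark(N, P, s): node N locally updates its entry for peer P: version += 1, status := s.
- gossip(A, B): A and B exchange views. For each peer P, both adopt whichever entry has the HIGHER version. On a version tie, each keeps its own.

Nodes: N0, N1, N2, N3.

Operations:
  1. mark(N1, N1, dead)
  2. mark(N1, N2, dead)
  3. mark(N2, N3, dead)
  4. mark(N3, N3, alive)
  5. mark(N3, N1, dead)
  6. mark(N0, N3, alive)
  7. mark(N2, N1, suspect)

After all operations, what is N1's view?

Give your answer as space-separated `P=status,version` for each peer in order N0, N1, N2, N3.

Op 1: N1 marks N1=dead -> (dead,v1)
Op 2: N1 marks N2=dead -> (dead,v1)
Op 3: N2 marks N3=dead -> (dead,v1)
Op 4: N3 marks N3=alive -> (alive,v1)
Op 5: N3 marks N1=dead -> (dead,v1)
Op 6: N0 marks N3=alive -> (alive,v1)
Op 7: N2 marks N1=suspect -> (suspect,v1)

Answer: N0=alive,0 N1=dead,1 N2=dead,1 N3=alive,0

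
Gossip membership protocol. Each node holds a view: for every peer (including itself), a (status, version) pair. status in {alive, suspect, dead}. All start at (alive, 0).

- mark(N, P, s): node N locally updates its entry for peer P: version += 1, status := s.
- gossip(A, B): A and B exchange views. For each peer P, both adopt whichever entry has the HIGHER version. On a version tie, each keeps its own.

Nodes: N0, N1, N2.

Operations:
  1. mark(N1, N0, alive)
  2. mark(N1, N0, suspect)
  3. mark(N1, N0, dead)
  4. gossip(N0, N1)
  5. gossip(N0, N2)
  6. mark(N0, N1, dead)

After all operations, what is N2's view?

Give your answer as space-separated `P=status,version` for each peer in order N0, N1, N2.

Op 1: N1 marks N0=alive -> (alive,v1)
Op 2: N1 marks N0=suspect -> (suspect,v2)
Op 3: N1 marks N0=dead -> (dead,v3)
Op 4: gossip N0<->N1 -> N0.N0=(dead,v3) N0.N1=(alive,v0) N0.N2=(alive,v0) | N1.N0=(dead,v3) N1.N1=(alive,v0) N1.N2=(alive,v0)
Op 5: gossip N0<->N2 -> N0.N0=(dead,v3) N0.N1=(alive,v0) N0.N2=(alive,v0) | N2.N0=(dead,v3) N2.N1=(alive,v0) N2.N2=(alive,v0)
Op 6: N0 marks N1=dead -> (dead,v1)

Answer: N0=dead,3 N1=alive,0 N2=alive,0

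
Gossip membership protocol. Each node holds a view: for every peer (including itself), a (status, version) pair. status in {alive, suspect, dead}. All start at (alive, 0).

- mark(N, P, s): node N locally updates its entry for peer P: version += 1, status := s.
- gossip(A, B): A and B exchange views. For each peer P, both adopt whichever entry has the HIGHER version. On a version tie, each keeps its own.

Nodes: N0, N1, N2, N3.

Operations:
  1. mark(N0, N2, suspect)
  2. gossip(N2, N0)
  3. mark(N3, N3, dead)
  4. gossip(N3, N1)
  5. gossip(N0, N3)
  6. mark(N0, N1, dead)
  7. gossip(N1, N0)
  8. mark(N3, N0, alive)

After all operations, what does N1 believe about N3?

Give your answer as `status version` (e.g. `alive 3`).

Op 1: N0 marks N2=suspect -> (suspect,v1)
Op 2: gossip N2<->N0 -> N2.N0=(alive,v0) N2.N1=(alive,v0) N2.N2=(suspect,v1) N2.N3=(alive,v0) | N0.N0=(alive,v0) N0.N1=(alive,v0) N0.N2=(suspect,v1) N0.N3=(alive,v0)
Op 3: N3 marks N3=dead -> (dead,v1)
Op 4: gossip N3<->N1 -> N3.N0=(alive,v0) N3.N1=(alive,v0) N3.N2=(alive,v0) N3.N3=(dead,v1) | N1.N0=(alive,v0) N1.N1=(alive,v0) N1.N2=(alive,v0) N1.N3=(dead,v1)
Op 5: gossip N0<->N3 -> N0.N0=(alive,v0) N0.N1=(alive,v0) N0.N2=(suspect,v1) N0.N3=(dead,v1) | N3.N0=(alive,v0) N3.N1=(alive,v0) N3.N2=(suspect,v1) N3.N3=(dead,v1)
Op 6: N0 marks N1=dead -> (dead,v1)
Op 7: gossip N1<->N0 -> N1.N0=(alive,v0) N1.N1=(dead,v1) N1.N2=(suspect,v1) N1.N3=(dead,v1) | N0.N0=(alive,v0) N0.N1=(dead,v1) N0.N2=(suspect,v1) N0.N3=(dead,v1)
Op 8: N3 marks N0=alive -> (alive,v1)

Answer: dead 1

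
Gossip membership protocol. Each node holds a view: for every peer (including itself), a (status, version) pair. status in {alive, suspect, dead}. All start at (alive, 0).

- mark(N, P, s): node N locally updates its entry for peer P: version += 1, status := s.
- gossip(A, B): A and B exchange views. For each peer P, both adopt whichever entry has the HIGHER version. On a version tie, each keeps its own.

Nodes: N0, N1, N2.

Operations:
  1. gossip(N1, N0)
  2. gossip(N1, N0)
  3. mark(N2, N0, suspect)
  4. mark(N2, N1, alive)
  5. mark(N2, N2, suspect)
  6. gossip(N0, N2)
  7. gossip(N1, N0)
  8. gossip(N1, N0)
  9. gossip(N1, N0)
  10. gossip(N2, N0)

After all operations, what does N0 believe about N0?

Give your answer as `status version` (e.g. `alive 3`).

Answer: suspect 1

Derivation:
Op 1: gossip N1<->N0 -> N1.N0=(alive,v0) N1.N1=(alive,v0) N1.N2=(alive,v0) | N0.N0=(alive,v0) N0.N1=(alive,v0) N0.N2=(alive,v0)
Op 2: gossip N1<->N0 -> N1.N0=(alive,v0) N1.N1=(alive,v0) N1.N2=(alive,v0) | N0.N0=(alive,v0) N0.N1=(alive,v0) N0.N2=(alive,v0)
Op 3: N2 marks N0=suspect -> (suspect,v1)
Op 4: N2 marks N1=alive -> (alive,v1)
Op 5: N2 marks N2=suspect -> (suspect,v1)
Op 6: gossip N0<->N2 -> N0.N0=(suspect,v1) N0.N1=(alive,v1) N0.N2=(suspect,v1) | N2.N0=(suspect,v1) N2.N1=(alive,v1) N2.N2=(suspect,v1)
Op 7: gossip N1<->N0 -> N1.N0=(suspect,v1) N1.N1=(alive,v1) N1.N2=(suspect,v1) | N0.N0=(suspect,v1) N0.N1=(alive,v1) N0.N2=(suspect,v1)
Op 8: gossip N1<->N0 -> N1.N0=(suspect,v1) N1.N1=(alive,v1) N1.N2=(suspect,v1) | N0.N0=(suspect,v1) N0.N1=(alive,v1) N0.N2=(suspect,v1)
Op 9: gossip N1<->N0 -> N1.N0=(suspect,v1) N1.N1=(alive,v1) N1.N2=(suspect,v1) | N0.N0=(suspect,v1) N0.N1=(alive,v1) N0.N2=(suspect,v1)
Op 10: gossip N2<->N0 -> N2.N0=(suspect,v1) N2.N1=(alive,v1) N2.N2=(suspect,v1) | N0.N0=(suspect,v1) N0.N1=(alive,v1) N0.N2=(suspect,v1)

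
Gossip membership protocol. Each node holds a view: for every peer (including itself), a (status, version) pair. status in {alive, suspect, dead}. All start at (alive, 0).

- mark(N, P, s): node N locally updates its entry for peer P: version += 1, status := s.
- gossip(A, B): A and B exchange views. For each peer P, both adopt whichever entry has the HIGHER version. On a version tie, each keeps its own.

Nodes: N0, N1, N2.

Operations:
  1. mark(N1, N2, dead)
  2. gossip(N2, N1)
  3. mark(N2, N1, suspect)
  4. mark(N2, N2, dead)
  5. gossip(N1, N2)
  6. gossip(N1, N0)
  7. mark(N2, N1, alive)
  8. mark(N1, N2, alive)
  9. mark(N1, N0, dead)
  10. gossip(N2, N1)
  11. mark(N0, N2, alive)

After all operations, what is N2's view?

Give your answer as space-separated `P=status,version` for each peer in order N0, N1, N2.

Op 1: N1 marks N2=dead -> (dead,v1)
Op 2: gossip N2<->N1 -> N2.N0=(alive,v0) N2.N1=(alive,v0) N2.N2=(dead,v1) | N1.N0=(alive,v0) N1.N1=(alive,v0) N1.N2=(dead,v1)
Op 3: N2 marks N1=suspect -> (suspect,v1)
Op 4: N2 marks N2=dead -> (dead,v2)
Op 5: gossip N1<->N2 -> N1.N0=(alive,v0) N1.N1=(suspect,v1) N1.N2=(dead,v2) | N2.N0=(alive,v0) N2.N1=(suspect,v1) N2.N2=(dead,v2)
Op 6: gossip N1<->N0 -> N1.N0=(alive,v0) N1.N1=(suspect,v1) N1.N2=(dead,v2) | N0.N0=(alive,v0) N0.N1=(suspect,v1) N0.N2=(dead,v2)
Op 7: N2 marks N1=alive -> (alive,v2)
Op 8: N1 marks N2=alive -> (alive,v3)
Op 9: N1 marks N0=dead -> (dead,v1)
Op 10: gossip N2<->N1 -> N2.N0=(dead,v1) N2.N1=(alive,v2) N2.N2=(alive,v3) | N1.N0=(dead,v1) N1.N1=(alive,v2) N1.N2=(alive,v3)
Op 11: N0 marks N2=alive -> (alive,v3)

Answer: N0=dead,1 N1=alive,2 N2=alive,3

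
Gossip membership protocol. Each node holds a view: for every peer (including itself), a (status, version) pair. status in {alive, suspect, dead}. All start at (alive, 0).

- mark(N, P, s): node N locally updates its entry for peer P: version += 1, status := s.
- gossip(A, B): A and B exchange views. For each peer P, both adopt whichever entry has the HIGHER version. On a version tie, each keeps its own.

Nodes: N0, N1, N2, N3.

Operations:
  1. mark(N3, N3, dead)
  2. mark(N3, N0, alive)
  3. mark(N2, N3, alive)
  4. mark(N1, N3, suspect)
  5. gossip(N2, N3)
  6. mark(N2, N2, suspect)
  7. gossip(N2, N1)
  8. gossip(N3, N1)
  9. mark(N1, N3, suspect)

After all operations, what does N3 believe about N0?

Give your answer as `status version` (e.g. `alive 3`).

Op 1: N3 marks N3=dead -> (dead,v1)
Op 2: N3 marks N0=alive -> (alive,v1)
Op 3: N2 marks N3=alive -> (alive,v1)
Op 4: N1 marks N3=suspect -> (suspect,v1)
Op 5: gossip N2<->N3 -> N2.N0=(alive,v1) N2.N1=(alive,v0) N2.N2=(alive,v0) N2.N3=(alive,v1) | N3.N0=(alive,v1) N3.N1=(alive,v0) N3.N2=(alive,v0) N3.N3=(dead,v1)
Op 6: N2 marks N2=suspect -> (suspect,v1)
Op 7: gossip N2<->N1 -> N2.N0=(alive,v1) N2.N1=(alive,v0) N2.N2=(suspect,v1) N2.N3=(alive,v1) | N1.N0=(alive,v1) N1.N1=(alive,v0) N1.N2=(suspect,v1) N1.N3=(suspect,v1)
Op 8: gossip N3<->N1 -> N3.N0=(alive,v1) N3.N1=(alive,v0) N3.N2=(suspect,v1) N3.N3=(dead,v1) | N1.N0=(alive,v1) N1.N1=(alive,v0) N1.N2=(suspect,v1) N1.N3=(suspect,v1)
Op 9: N1 marks N3=suspect -> (suspect,v2)

Answer: alive 1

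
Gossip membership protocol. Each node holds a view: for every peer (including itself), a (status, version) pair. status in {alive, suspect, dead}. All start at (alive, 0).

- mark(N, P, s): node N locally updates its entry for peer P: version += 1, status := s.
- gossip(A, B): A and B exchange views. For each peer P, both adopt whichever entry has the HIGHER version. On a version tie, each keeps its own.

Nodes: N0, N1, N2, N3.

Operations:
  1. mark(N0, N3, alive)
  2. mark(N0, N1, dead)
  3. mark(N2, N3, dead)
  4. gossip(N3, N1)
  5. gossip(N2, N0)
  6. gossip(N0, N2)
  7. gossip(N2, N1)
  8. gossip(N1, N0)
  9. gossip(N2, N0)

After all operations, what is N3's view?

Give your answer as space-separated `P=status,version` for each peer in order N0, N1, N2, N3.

Answer: N0=alive,0 N1=alive,0 N2=alive,0 N3=alive,0

Derivation:
Op 1: N0 marks N3=alive -> (alive,v1)
Op 2: N0 marks N1=dead -> (dead,v1)
Op 3: N2 marks N3=dead -> (dead,v1)
Op 4: gossip N3<->N1 -> N3.N0=(alive,v0) N3.N1=(alive,v0) N3.N2=(alive,v0) N3.N3=(alive,v0) | N1.N0=(alive,v0) N1.N1=(alive,v0) N1.N2=(alive,v0) N1.N3=(alive,v0)
Op 5: gossip N2<->N0 -> N2.N0=(alive,v0) N2.N1=(dead,v1) N2.N2=(alive,v0) N2.N3=(dead,v1) | N0.N0=(alive,v0) N0.N1=(dead,v1) N0.N2=(alive,v0) N0.N3=(alive,v1)
Op 6: gossip N0<->N2 -> N0.N0=(alive,v0) N0.N1=(dead,v1) N0.N2=(alive,v0) N0.N3=(alive,v1) | N2.N0=(alive,v0) N2.N1=(dead,v1) N2.N2=(alive,v0) N2.N3=(dead,v1)
Op 7: gossip N2<->N1 -> N2.N0=(alive,v0) N2.N1=(dead,v1) N2.N2=(alive,v0) N2.N3=(dead,v1) | N1.N0=(alive,v0) N1.N1=(dead,v1) N1.N2=(alive,v0) N1.N3=(dead,v1)
Op 8: gossip N1<->N0 -> N1.N0=(alive,v0) N1.N1=(dead,v1) N1.N2=(alive,v0) N1.N3=(dead,v1) | N0.N0=(alive,v0) N0.N1=(dead,v1) N0.N2=(alive,v0) N0.N3=(alive,v1)
Op 9: gossip N2<->N0 -> N2.N0=(alive,v0) N2.N1=(dead,v1) N2.N2=(alive,v0) N2.N3=(dead,v1) | N0.N0=(alive,v0) N0.N1=(dead,v1) N0.N2=(alive,v0) N0.N3=(alive,v1)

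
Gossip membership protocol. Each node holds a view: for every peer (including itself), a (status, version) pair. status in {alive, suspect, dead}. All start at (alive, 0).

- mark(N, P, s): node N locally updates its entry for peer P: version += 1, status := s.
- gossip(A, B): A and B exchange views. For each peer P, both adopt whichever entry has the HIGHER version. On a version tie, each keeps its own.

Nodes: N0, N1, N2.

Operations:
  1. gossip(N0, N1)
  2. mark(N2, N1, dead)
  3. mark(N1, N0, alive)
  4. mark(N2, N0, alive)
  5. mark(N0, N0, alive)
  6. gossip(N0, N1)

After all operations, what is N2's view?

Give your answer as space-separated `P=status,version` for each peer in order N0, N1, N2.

Op 1: gossip N0<->N1 -> N0.N0=(alive,v0) N0.N1=(alive,v0) N0.N2=(alive,v0) | N1.N0=(alive,v0) N1.N1=(alive,v0) N1.N2=(alive,v0)
Op 2: N2 marks N1=dead -> (dead,v1)
Op 3: N1 marks N0=alive -> (alive,v1)
Op 4: N2 marks N0=alive -> (alive,v1)
Op 5: N0 marks N0=alive -> (alive,v1)
Op 6: gossip N0<->N1 -> N0.N0=(alive,v1) N0.N1=(alive,v0) N0.N2=(alive,v0) | N1.N0=(alive,v1) N1.N1=(alive,v0) N1.N2=(alive,v0)

Answer: N0=alive,1 N1=dead,1 N2=alive,0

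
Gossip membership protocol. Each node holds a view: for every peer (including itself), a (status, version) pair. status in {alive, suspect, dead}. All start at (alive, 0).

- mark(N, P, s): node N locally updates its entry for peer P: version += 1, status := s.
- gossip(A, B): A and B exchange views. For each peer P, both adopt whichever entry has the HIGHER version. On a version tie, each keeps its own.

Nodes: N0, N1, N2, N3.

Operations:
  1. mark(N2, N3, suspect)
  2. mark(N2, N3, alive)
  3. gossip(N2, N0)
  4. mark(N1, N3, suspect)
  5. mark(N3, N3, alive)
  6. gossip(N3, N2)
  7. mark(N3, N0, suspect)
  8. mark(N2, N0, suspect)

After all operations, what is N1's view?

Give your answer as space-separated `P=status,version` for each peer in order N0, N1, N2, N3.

Op 1: N2 marks N3=suspect -> (suspect,v1)
Op 2: N2 marks N3=alive -> (alive,v2)
Op 3: gossip N2<->N0 -> N2.N0=(alive,v0) N2.N1=(alive,v0) N2.N2=(alive,v0) N2.N3=(alive,v2) | N0.N0=(alive,v0) N0.N1=(alive,v0) N0.N2=(alive,v0) N0.N3=(alive,v2)
Op 4: N1 marks N3=suspect -> (suspect,v1)
Op 5: N3 marks N3=alive -> (alive,v1)
Op 6: gossip N3<->N2 -> N3.N0=(alive,v0) N3.N1=(alive,v0) N3.N2=(alive,v0) N3.N3=(alive,v2) | N2.N0=(alive,v0) N2.N1=(alive,v0) N2.N2=(alive,v0) N2.N3=(alive,v2)
Op 7: N3 marks N0=suspect -> (suspect,v1)
Op 8: N2 marks N0=suspect -> (suspect,v1)

Answer: N0=alive,0 N1=alive,0 N2=alive,0 N3=suspect,1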